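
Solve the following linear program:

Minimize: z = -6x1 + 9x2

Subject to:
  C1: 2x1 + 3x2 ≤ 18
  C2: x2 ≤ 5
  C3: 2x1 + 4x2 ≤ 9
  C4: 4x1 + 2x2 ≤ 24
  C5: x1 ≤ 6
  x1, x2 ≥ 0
Each vertex is the intersection of two constraint boundaries that also satisfies all remaining constraints:
  x1 = 0 and x2 = 0 → (0, 0)
  2x1 + 4x2 = 9 and x2 = 0 → (4.5, 0)
  2x1 + 4x2 = 9 and x1 = 0 → (0, 2.25)

Evaluating z = -6x1 + 9x2 at each vertex:
  (0, 0): z = 0
  (4.5, 0): z = -27
  (0, 2.25): z = 20.25

The minimum is at (4.5, 0) with z = -27.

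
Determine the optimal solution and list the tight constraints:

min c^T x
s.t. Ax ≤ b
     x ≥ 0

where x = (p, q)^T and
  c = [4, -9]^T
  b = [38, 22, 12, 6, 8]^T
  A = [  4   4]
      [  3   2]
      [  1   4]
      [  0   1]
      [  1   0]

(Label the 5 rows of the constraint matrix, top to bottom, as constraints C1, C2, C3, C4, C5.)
Optimal: p = 0, q = 3
Binding: C3, p ≥ 0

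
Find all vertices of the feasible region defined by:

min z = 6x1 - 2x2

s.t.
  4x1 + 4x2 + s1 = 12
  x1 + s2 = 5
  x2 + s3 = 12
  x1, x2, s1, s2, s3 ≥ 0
Each vertex is the intersection of two constraint boundaries that also satisfies all remaining constraints:
  x1 = 0 and x2 = 0 → (0, 0)
  4x1 + 4x2 = 12 and x2 = 0 → (3, 0)
  4x1 + 4x2 = 12 and x1 = 0 → (0, 3)

Vertices: (0, 0), (3, 0), (0, 3)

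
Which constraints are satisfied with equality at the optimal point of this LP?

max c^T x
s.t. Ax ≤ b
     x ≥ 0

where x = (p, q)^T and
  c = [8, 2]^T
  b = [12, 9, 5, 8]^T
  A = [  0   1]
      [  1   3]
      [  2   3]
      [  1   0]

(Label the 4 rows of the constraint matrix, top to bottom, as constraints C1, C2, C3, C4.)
Optimal: p = 2.5, q = 0
Binding: C3, q ≥ 0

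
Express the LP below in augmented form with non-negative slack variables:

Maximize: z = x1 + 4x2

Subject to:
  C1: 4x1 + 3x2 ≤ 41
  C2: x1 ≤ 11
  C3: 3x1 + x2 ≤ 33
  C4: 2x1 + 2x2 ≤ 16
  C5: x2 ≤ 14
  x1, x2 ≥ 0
max z = x1 + 4x2

s.t.
  4x1 + 3x2 + s1 = 41
  x1 + s2 = 11
  3x1 + x2 + s3 = 33
  2x1 + 2x2 + s4 = 16
  x2 + s5 = 14
  x1, x2, s1, s2, s3, s4, s5 ≥ 0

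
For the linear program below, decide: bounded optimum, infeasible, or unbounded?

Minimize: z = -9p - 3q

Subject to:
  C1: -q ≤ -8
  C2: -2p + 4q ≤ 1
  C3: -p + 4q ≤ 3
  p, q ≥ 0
Feasible point: (29, 8) satisfies every constraint, so the LP is feasible.
Direction d = (1, 0): for each constraint row a, a·d ≤ 0 —
  (0)(1) + (-1)(0) = 0 ≤ 0
  (-2)(1) + (4)(0) = -2 ≤ 0
  (-1)(1) + (4)(0) = -1 ≤ 0
and d ≥ 0, so (29, 8) + t·d stays feasible for every t ≥ 0. Along this ray z = -9p - 3q changes by -9 per unit t, so z → −∞.

Unbounded: there is a feasible ray along which z → −∞.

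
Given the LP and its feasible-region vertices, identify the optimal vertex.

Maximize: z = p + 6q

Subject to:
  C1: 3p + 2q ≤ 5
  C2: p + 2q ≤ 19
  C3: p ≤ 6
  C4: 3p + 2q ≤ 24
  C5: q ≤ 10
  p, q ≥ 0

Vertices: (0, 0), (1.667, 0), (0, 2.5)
Evaluating z = p + 6q at each vertex:
  (0, 0): z = 0
  (1.667, 0): z = 1.667
  (0, 2.5): z = 15

The largest value is z = 15, attained at (0, 2.5).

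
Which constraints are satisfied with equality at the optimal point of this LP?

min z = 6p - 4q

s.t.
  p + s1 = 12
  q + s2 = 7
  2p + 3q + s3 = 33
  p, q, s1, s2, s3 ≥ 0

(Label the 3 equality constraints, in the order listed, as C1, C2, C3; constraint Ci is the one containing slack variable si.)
Optimal: p = 0, q = 7
Slack at optimum:
  C1: slack = 12
  C2: slack = 0 (binding)
  C3: slack = 12
  p ≥ 0: p = 0 (binding)
  q ≥ 0: q = 7
Binding constraints: C2, p ≥ 0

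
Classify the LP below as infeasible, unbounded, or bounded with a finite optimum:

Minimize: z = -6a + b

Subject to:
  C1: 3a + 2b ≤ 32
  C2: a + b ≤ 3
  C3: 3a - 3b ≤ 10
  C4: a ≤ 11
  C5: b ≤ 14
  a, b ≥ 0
The point (3, 0) satisfies every constraint, so the LP is feasible; the constraints give a ≤ 11 and b ≤ 14, which with a, b ≥ 0 keep the feasible region inside a bounded box. A feasible, bounded LP attains a finite optimum at a vertex.

The LP has an optimal solution: (3, 0) with z = -18.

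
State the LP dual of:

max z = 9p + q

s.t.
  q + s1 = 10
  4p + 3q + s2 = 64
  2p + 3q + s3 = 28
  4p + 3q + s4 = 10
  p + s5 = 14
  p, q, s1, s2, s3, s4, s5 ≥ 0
Minimize: z = 10y1 + 64y2 + 28y3 + 10y4 + 14y5

Subject to:
  C1: -4y2 - 2y3 - 4y4 - y5 ≤ -9
  C2: -y1 - 3y2 - 3y3 - 3y4 ≤ -1
  y1, y2, y3, y4, y5 ≥ 0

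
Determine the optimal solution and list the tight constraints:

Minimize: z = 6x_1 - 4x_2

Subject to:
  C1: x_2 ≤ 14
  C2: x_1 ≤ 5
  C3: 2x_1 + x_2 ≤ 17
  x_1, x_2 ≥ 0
Optimal: x_1 = 0, x_2 = 14
Slack at optimum:
  C1: slack = 0 (binding)
  C2: slack = 5
  C3: slack = 3
  x_1 ≥ 0: x_1 = 0 (binding)
  x_2 ≥ 0: x_2 = 14
Binding constraints: C1, x_1 ≥ 0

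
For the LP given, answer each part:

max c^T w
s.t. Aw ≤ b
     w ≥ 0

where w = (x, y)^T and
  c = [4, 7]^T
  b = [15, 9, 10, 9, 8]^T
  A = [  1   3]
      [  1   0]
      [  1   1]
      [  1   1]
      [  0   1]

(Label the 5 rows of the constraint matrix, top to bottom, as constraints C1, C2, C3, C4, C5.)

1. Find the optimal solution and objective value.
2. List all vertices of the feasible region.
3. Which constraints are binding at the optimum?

1. x = 6, y = 3, z = 45
2. (0, 0), (9, 0), (6, 3), (0, 5)
3. C1, C4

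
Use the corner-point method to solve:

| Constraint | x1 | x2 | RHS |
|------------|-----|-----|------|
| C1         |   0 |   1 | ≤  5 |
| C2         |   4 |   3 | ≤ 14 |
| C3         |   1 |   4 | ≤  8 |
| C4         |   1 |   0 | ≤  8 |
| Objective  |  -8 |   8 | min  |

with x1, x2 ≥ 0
x1 = 3.5, x2 = 0, z = -28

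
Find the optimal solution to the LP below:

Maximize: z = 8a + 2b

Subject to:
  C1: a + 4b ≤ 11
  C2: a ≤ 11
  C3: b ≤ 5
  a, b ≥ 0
a = 11, b = 0, z = 88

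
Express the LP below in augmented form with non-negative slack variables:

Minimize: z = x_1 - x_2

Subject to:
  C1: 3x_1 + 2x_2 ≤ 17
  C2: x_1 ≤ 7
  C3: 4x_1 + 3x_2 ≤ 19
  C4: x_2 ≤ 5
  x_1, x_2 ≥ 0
min z = x_1 - x_2

s.t.
  3x_1 + 2x_2 + s1 = 17
  x_1 + s2 = 7
  4x_1 + 3x_2 + s3 = 19
  x_2 + s4 = 5
  x_1, x_2, s1, s2, s3, s4 ≥ 0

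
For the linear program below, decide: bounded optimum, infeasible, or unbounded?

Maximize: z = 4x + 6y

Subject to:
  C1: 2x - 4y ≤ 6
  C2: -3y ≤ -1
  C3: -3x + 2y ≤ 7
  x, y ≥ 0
Feasible point: (0, 1) satisfies every constraint, so the LP is feasible.
Direction d = (1, 1): for each constraint row a, a·d ≤ 0 —
  (2)(1) + (-4)(1) = -2 ≤ 0
  (0)(1) + (-3)(1) = -3 ≤ 0
  (-3)(1) + (2)(1) = -1 ≤ 0
and d ≥ 0, so (0, 1) + t·d stays feasible for every t ≥ 0. Along this ray z = 4x + 6y changes by 10 per unit t, so z → +∞.

Unbounded — the objective can increase without bound over the feasible region.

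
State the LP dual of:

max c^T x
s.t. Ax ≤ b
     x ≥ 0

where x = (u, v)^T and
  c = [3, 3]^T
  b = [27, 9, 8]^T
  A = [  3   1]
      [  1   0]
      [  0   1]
Minimize: z = 27y1 + 9y2 + 8y3

Subject to:
  C1: -3y1 - y2 ≤ -3
  C2: -y1 - y3 ≤ -3
  y1, y2, y3 ≥ 0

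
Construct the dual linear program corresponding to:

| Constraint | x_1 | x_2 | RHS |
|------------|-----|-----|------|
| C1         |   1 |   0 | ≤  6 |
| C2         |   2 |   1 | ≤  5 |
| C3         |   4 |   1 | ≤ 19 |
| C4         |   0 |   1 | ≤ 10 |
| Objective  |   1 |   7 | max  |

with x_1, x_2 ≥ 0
Minimize: z = 6y1 + 5y2 + 19y3 + 10y4

Subject to:
  C1: -y1 - 2y2 - 4y3 ≤ -1
  C2: -y2 - y3 - y4 ≤ -7
  y1, y2, y3, y4 ≥ 0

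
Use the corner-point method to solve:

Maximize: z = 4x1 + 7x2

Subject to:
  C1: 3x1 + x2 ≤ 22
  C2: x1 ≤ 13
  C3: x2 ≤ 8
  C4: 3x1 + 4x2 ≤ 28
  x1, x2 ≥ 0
x1 = 0, x2 = 7, z = 49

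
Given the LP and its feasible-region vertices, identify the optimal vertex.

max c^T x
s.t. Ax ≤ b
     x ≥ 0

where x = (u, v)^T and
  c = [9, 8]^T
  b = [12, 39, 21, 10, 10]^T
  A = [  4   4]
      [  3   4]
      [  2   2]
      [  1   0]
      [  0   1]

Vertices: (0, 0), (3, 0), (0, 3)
(3, 0) with z = 27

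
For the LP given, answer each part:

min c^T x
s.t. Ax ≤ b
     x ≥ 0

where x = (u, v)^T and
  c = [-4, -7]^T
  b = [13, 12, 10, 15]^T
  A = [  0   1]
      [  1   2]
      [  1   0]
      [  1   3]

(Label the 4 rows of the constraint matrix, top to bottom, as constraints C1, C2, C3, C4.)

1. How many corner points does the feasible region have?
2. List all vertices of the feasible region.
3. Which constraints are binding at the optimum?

1. 5
2. (0, 0), (10, 0), (10, 1), (6, 3), (0, 5)
3. C2, C3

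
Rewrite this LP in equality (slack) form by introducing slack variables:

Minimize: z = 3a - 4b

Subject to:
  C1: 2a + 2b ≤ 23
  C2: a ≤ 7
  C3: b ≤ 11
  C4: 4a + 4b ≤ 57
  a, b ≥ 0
min z = 3a - 4b

s.t.
  2a + 2b + s1 = 23
  a + s2 = 7
  b + s3 = 11
  4a + 4b + s4 = 57
  a, b, s1, s2, s3, s4 ≥ 0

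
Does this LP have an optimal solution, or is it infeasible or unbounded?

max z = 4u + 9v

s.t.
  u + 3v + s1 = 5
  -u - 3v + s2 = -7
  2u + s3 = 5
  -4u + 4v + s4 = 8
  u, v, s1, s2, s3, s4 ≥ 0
The row u + 3v + s1 = 5 with s1 ≥ 0 requires u + 3v ≤ 5, while the row -u - 3v + s2 = -7 with s2 ≥ 0 is equivalent to u + 3v ≥ 7. Together they would need 7 ≤ u + 3v ≤ 5, which is impossible since 7 > 5. No point satisfies all constraints.

The feasible region is empty; the LP is infeasible.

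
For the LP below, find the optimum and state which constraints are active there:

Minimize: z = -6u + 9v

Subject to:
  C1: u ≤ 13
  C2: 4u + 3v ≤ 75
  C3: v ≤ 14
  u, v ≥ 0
Optimal: u = 13, v = 0
Slack at optimum:
  C1: slack = 0 (binding)
  C2: slack = 23
  C3: slack = 14
  u ≥ 0: u = 13
  v ≥ 0: v = 0 (binding)
Binding constraints: C1, v ≥ 0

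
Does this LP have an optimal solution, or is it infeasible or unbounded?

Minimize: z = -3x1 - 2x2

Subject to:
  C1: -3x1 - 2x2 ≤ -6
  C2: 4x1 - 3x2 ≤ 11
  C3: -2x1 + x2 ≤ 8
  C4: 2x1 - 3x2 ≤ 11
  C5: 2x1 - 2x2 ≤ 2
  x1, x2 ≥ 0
Feasible point: (0, 3) satisfies every constraint, so the LP is feasible.
Direction d = (3, 4): for each constraint row a, a·d ≤ 0 —
  (-3)(3) + (-2)(4) = -17 ≤ 0
  (4)(3) + (-3)(4) = 0 ≤ 0
  (-2)(3) + (1)(4) = -2 ≤ 0
  (2)(3) + (-3)(4) = -6 ≤ 0
  (2)(3) + (-2)(4) = -2 ≤ 0
and d ≥ 0, so (0, 3) + t·d stays feasible for every t ≥ 0. Along this ray z = -3x1 - 2x2 changes by -17 per unit t, so z → −∞.

Unbounded — the objective can decrease without bound over the feasible region.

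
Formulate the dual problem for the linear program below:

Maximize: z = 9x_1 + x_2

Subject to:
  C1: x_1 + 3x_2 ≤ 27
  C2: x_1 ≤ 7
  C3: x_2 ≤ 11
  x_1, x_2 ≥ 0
Minimize: z = 27y1 + 7y2 + 11y3

Subject to:
  C1: -y1 - y2 ≤ -9
  C2: -3y1 - y3 ≤ -1
  y1, y2, y3 ≥ 0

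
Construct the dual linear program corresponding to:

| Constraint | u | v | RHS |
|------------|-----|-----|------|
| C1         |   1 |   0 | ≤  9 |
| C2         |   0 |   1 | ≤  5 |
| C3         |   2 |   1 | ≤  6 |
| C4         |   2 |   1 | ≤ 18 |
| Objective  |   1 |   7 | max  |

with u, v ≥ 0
Minimize: z = 9y1 + 5y2 + 6y3 + 18y4

Subject to:
  C1: -y1 - 2y3 - 2y4 ≤ -1
  C2: -y2 - y3 - y4 ≤ -7
  y1, y2, y3, y4 ≥ 0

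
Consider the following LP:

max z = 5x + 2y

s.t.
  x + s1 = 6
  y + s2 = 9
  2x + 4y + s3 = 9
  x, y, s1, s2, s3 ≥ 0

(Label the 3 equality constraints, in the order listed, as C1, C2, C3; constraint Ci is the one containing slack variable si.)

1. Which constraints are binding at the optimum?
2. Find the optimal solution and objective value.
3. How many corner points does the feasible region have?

1. C3, y ≥ 0
2. x = 4.5, y = 0, z = 22.5
3. 3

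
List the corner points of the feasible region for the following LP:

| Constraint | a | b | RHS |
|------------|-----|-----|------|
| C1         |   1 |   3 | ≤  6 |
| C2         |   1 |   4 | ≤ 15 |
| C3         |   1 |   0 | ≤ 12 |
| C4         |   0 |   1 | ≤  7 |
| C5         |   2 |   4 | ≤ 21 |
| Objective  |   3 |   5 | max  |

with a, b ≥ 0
Each vertex is the intersection of two constraint boundaries that also satisfies all remaining constraints:
  a = 0 and b = 0 → (0, 0)
  a + 3b = 6 and b = 0 → (6, 0)
  a + 3b = 6 and a = 0 → (0, 2)

Vertices: (0, 0), (6, 0), (0, 2)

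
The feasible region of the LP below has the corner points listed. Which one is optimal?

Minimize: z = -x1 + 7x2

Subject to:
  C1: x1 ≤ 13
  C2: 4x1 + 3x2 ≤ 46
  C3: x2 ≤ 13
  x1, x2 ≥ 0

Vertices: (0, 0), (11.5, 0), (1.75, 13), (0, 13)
Evaluating z = -x1 + 7x2 at each vertex:
  (0, 0): z = 0
  (11.5, 0): z = -11.5
  (1.75, 13): z = 89.25
  (0, 13): z = 91

The smallest value is z = -11.5, attained at (11.5, 0).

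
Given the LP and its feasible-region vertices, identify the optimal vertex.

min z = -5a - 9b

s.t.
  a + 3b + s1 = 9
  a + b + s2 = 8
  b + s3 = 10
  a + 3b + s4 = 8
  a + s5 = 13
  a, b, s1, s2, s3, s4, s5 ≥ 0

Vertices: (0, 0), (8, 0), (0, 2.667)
(8, 0) with z = -40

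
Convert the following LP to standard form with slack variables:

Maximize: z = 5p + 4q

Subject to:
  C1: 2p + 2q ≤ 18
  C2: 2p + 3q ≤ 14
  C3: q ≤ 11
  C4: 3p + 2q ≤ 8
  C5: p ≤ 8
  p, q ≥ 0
max z = 5p + 4q

s.t.
  2p + 2q + s1 = 18
  2p + 3q + s2 = 14
  q + s3 = 11
  3p + 2q + s4 = 8
  p + s5 = 8
  p, q, s1, s2, s3, s4, s5 ≥ 0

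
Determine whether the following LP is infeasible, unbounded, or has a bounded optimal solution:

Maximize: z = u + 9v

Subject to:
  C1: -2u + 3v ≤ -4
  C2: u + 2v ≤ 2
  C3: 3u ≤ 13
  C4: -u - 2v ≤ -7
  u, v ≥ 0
C2 requires u + 2v ≤ 2, while C4 (-u - 2v ≤ -7) is equivalent to u + 2v ≥ 7. Together they would need 7 ≤ u + 2v ≤ 2, which is impossible since 7 > 2. No point satisfies all constraints.

Infeasible — the constraint set is empty.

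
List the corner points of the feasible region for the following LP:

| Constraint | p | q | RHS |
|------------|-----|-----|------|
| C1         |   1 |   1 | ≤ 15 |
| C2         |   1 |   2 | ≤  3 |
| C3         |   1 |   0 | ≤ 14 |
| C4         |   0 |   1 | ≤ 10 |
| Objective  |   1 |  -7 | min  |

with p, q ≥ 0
Each vertex is the intersection of two constraint boundaries that also satisfies all remaining constraints:
  p = 0 and q = 0 → (0, 0)
  p + 2q = 3 and q = 0 → (3, 0)
  p + 2q = 3 and p = 0 → (0, 1.5)

Vertices: (0, 0), (3, 0), (0, 1.5)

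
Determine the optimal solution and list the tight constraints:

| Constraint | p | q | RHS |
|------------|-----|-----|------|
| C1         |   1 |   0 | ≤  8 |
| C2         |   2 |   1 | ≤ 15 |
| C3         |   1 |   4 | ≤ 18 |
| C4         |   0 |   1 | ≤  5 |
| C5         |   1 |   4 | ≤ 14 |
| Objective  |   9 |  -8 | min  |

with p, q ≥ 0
Optimal: p = 0, q = 3.5
Binding: C5, p ≥ 0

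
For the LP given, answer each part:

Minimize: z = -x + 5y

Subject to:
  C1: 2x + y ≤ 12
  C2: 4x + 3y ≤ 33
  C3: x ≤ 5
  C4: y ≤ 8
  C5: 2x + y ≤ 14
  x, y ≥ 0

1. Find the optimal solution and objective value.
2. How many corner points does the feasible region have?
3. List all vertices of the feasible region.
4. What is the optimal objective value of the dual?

1. x = 5, y = 0, z = -5
2. 5
3. (0, 0), (5, 0), (5, 2), (2, 8), (0, 8)
4. -5 (by strong duality, equal to the primal optimum)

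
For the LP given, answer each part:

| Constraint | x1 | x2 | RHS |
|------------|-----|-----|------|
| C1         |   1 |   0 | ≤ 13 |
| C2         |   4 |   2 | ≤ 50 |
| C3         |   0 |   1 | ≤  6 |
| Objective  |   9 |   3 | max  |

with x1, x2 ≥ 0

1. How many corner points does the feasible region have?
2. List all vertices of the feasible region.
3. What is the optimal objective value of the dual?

1. 4
2. (0, 0), (12.5, 0), (9.5, 6), (0, 6)
3. 112.5 (by strong duality, equal to the primal optimum)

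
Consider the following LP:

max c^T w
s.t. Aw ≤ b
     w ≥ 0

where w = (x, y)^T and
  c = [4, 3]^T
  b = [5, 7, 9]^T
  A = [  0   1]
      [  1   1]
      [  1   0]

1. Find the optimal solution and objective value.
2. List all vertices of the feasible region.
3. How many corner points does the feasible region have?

1. x = 7, y = 0, z = 28
2. (0, 0), (7, 0), (2, 5), (0, 5)
3. 4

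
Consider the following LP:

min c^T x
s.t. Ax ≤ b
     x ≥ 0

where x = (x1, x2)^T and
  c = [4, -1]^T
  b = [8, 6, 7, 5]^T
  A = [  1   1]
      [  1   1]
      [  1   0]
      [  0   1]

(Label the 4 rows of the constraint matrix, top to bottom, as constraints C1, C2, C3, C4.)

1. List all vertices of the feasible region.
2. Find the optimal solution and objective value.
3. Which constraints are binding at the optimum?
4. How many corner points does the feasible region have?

1. (0, 0), (6, 0), (1, 5), (0, 5)
2. x1 = 0, x2 = 5, z = -5
3. C4, x1 ≥ 0
4. 4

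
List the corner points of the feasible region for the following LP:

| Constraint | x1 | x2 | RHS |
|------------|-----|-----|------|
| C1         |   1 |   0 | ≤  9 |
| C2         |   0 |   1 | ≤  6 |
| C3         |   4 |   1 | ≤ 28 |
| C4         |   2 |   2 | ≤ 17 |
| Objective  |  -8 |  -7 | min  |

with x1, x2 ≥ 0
Each vertex is the intersection of two constraint boundaries that also satisfies all remaining constraints:
  x1 = 0 and x2 = 0 → (0, 0)
  4x1 + x2 = 28 and x2 = 0 → (7, 0)
  4x1 + x2 = 28 and 2x1 + 2x2 = 17 → (6.5, 2)
  x2 = 6 and 2x1 + 2x2 = 17 → (2.5, 6)
  x2 = 6 and x1 = 0 → (0, 6)

Vertices: (0, 0), (7, 0), (6.5, 2), (2.5, 6), (0, 6)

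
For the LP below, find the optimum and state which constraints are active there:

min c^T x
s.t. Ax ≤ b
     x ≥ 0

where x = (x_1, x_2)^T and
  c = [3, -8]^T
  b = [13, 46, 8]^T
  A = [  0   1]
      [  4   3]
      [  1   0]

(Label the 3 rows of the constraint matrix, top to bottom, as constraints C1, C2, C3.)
Optimal: x_1 = 0, x_2 = 13
Slack at optimum:
  C1: slack = 0 (binding)
  C2: slack = 7
  C3: slack = 8
  x_1 ≥ 0: x_1 = 0 (binding)
  x_2 ≥ 0: x_2 = 13
Binding constraints: C1, x_1 ≥ 0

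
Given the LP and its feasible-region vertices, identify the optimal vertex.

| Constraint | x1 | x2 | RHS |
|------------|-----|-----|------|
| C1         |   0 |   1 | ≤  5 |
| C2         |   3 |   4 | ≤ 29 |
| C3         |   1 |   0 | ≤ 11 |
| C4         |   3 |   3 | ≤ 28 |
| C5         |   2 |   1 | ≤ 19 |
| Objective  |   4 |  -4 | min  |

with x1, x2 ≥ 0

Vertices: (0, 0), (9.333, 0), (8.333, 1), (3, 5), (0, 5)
(0, 5) with z = -20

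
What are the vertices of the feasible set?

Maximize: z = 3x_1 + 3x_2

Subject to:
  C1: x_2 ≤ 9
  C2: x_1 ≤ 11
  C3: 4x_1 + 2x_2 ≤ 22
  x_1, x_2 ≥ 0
Each vertex is the intersection of two constraint boundaries that also satisfies all remaining constraints:
  x_1 = 0 and x_2 = 0 → (0, 0)
  4x_1 + 2x_2 = 22 and x_2 = 0 → (5.5, 0)
  x_2 = 9 and 4x_1 + 2x_2 = 22 → (1, 9)
  x_2 = 9 and x_1 = 0 → (0, 9)

Vertices: (0, 0), (5.5, 0), (1, 9), (0, 9)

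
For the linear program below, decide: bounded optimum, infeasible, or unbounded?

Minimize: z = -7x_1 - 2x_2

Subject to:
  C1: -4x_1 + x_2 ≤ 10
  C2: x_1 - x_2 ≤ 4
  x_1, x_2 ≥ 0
Feasible point: (0, 0) satisfies every constraint, so the LP is feasible.
Direction d = (1, 1): for each constraint row a, a·d ≤ 0 —
  (-4)(1) + (1)(1) = -3 ≤ 0
  (1)(1) + (-1)(1) = 0 ≤ 0
and d ≥ 0, so (0, 0) + t·d stays feasible for every t ≥ 0. Along this ray z = -7x_1 - 2x_2 changes by -9 per unit t, so z → −∞.

Unbounded: there is a feasible ray along which z → −∞.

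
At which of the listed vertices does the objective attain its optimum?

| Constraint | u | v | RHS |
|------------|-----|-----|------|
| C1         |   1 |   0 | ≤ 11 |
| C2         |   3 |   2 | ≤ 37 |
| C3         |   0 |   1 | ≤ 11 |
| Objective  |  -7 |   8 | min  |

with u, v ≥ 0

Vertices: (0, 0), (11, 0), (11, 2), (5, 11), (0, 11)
Evaluating z = -7u + 8v at each vertex:
  (0, 0): z = 0
  (11, 0): z = -77
  (11, 2): z = -61
  (5, 11): z = 53
  (0, 11): z = 88

The smallest value is z = -77, attained at (11, 0).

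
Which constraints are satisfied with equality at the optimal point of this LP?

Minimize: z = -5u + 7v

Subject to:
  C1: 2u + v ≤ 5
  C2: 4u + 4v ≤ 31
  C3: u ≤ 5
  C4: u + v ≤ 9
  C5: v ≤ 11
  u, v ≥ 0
Optimal: u = 2.5, v = 0
Binding: C1, v ≥ 0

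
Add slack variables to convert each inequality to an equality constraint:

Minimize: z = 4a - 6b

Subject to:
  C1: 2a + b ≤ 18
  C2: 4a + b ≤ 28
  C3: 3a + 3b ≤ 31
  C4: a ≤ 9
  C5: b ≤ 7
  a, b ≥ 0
min z = 4a - 6b

s.t.
  2a + b + s1 = 18
  4a + b + s2 = 28
  3a + 3b + s3 = 31
  a + s4 = 9
  b + s5 = 7
  a, b, s1, s2, s3, s4, s5 ≥ 0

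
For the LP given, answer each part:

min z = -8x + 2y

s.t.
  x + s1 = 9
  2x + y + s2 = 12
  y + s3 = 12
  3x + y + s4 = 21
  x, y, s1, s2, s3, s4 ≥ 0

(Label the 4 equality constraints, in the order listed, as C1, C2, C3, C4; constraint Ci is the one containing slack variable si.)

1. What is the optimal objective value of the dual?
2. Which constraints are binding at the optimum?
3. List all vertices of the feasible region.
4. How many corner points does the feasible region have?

1. -48 (by strong duality, equal to the primal optimum)
2. C2, y ≥ 0
3. (0, 0), (6, 0), (0, 12)
4. 3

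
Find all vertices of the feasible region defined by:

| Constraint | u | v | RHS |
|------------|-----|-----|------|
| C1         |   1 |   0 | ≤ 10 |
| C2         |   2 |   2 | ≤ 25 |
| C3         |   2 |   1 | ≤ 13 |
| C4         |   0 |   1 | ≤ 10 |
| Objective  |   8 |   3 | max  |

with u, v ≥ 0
Each vertex is the intersection of two constraint boundaries that also satisfies all remaining constraints:
  u = 0 and v = 0 → (0, 0)
  2u + v = 13 and v = 0 → (6.5, 0)
  2u + v = 13 and v = 10 → (1.5, 10)
  v = 10 and u = 0 → (0, 10)

Vertices: (0, 0), (6.5, 0), (1.5, 10), (0, 10)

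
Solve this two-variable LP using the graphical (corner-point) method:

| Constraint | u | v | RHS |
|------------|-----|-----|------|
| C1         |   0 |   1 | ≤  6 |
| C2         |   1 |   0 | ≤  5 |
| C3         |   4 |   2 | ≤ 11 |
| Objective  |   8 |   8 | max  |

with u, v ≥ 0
Each vertex is the intersection of two constraint boundaries that also satisfies all remaining constraints:
  u = 0 and v = 0 → (0, 0)
  4u + 2v = 11 and v = 0 → (2.75, 0)
  4u + 2v = 11 and u = 0 → (0, 5.5)

Evaluating z = 8u + 8v at each vertex:
  (0, 0): z = 0
  (2.75, 0): z = 22
  (0, 5.5): z = 44

The maximum is at (0, 5.5) with z = 44.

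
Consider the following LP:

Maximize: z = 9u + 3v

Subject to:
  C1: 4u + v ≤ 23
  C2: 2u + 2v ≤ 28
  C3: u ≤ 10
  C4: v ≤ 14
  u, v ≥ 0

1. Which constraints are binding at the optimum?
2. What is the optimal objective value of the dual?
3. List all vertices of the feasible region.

1. C1, C2
2. 60 (by strong duality, equal to the primal optimum)
3. (0, 0), (5.75, 0), (3, 11), (0, 14)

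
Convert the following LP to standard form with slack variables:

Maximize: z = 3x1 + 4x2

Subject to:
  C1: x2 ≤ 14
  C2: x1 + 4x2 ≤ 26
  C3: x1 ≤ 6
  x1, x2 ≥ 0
max z = 3x1 + 4x2

s.t.
  x2 + s1 = 14
  x1 + 4x2 + s2 = 26
  x1 + s3 = 6
  x1, x2, s1, s2, s3 ≥ 0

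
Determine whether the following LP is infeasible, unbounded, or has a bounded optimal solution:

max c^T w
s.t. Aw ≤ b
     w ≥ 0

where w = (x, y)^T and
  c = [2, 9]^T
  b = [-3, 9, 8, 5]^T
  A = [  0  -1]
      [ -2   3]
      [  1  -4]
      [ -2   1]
Feasible point: (0, 3) satisfies every constraint, so the LP is feasible.
Direction d = (3, 2): for each constraint row a, a·d ≤ 0 —
  (0)(3) + (-1)(2) = -2 ≤ 0
  (-2)(3) + (3)(2) = 0 ≤ 0
  (1)(3) + (-4)(2) = -5 ≤ 0
  (-2)(3) + (1)(2) = -4 ≤ 0
and d ≥ 0, so (0, 3) + t·d stays feasible for every t ≥ 0. Along this ray z = 2x + 9y changes by 24 per unit t, so z → +∞.

Unbounded — the objective can increase without bound over the feasible region.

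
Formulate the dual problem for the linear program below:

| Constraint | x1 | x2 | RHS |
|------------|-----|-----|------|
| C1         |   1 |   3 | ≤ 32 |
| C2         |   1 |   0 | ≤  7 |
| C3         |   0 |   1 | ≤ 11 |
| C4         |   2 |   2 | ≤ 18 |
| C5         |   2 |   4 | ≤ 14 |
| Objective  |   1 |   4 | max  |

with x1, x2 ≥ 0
Minimize: z = 32y1 + 7y2 + 11y3 + 18y4 + 14y5

Subject to:
  C1: -y1 - y2 - 2y4 - 2y5 ≤ -1
  C2: -3y1 - y3 - 2y4 - 4y5 ≤ -4
  y1, y2, y3, y4, y5 ≥ 0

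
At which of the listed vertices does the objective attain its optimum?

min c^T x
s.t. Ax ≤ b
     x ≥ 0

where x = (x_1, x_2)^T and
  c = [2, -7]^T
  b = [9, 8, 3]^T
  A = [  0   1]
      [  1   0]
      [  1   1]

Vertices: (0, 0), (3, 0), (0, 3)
Evaluating z = 2x_1 - 7x_2 at each vertex:
  (0, 0): z = 0
  (3, 0): z = 6
  (0, 3): z = -21

The smallest value is z = -21, attained at (0, 3).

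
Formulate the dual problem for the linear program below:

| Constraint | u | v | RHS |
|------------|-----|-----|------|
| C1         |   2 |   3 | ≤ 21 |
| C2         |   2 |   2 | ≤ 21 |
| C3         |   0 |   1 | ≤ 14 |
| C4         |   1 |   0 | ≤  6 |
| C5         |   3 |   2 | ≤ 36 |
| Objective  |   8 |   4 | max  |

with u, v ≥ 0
Minimize: z = 21y1 + 21y2 + 14y3 + 6y4 + 36y5

Subject to:
  C1: -2y1 - 2y2 - y4 - 3y5 ≤ -8
  C2: -3y1 - 2y2 - y3 - 2y5 ≤ -4
  y1, y2, y3, y4, y5 ≥ 0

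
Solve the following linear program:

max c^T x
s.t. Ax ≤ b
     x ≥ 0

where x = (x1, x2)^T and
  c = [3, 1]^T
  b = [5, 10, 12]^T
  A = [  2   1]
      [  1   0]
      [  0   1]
Each vertex is the intersection of two constraint boundaries that also satisfies all remaining constraints:
  x1 = 0 and x2 = 0 → (0, 0)
  2x1 + x2 = 5 and x2 = 0 → (2.5, 0)
  2x1 + x2 = 5 and x1 = 0 → (0, 5)

Evaluating z = 3x1 + x2 at each vertex:
  (0, 0): z = 0
  (2.5, 0): z = 7.5
  (0, 5): z = 5

The maximum is at (2.5, 0) with z = 7.5.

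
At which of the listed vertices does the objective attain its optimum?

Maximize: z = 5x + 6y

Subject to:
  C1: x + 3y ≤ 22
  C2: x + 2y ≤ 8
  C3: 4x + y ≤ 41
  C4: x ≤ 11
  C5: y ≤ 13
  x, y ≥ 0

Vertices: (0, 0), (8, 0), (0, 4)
(8, 0) with z = 40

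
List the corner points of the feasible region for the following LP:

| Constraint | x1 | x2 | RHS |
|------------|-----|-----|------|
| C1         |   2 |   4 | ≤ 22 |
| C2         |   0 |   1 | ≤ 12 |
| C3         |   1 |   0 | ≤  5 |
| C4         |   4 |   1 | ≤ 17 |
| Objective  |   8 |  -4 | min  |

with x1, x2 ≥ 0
Each vertex is the intersection of two constraint boundaries that also satisfies all remaining constraints:
  x1 = 0 and x2 = 0 → (0, 0)
  4x1 + x2 = 17 and x2 = 0 → (4.25, 0)
  2x1 + 4x2 = 22 and 4x1 + x2 = 17 → (3.286, 3.857)
  2x1 + 4x2 = 22 and x1 = 0 → (0, 5.5)

Vertices: (0, 0), (4.25, 0), (3.286, 3.857), (0, 5.5)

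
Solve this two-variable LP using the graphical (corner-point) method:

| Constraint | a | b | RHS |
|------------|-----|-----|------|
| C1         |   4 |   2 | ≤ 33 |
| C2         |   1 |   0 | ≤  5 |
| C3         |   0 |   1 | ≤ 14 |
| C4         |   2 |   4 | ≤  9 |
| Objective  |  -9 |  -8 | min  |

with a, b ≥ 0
Each vertex is the intersection of two constraint boundaries that also satisfies all remaining constraints:
  a = 0 and b = 0 → (0, 0)
  2a + 4b = 9 and b = 0 → (4.5, 0)
  2a + 4b = 9 and a = 0 → (0, 2.25)

Evaluating z = -9a - 8b at each vertex:
  (0, 0): z = 0
  (4.5, 0): z = -40.5
  (0, 2.25): z = -18

The minimum is at (4.5, 0) with z = -40.5.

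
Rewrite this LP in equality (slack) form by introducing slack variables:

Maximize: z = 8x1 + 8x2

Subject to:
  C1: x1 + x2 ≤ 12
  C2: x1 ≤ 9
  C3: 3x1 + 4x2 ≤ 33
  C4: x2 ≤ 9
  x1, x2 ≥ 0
max z = 8x1 + 8x2

s.t.
  x1 + x2 + s1 = 12
  x1 + s2 = 9
  3x1 + 4x2 + s3 = 33
  x2 + s4 = 9
  x1, x2, s1, s2, s3, s4 ≥ 0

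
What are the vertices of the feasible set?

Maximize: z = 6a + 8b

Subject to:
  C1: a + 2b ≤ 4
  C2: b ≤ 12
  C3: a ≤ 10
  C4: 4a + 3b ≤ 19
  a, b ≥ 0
Each vertex is the intersection of two constraint boundaries that also satisfies all remaining constraints:
  a = 0 and b = 0 → (0, 0)
  a + 2b = 4 and b = 0 → (4, 0)
  a + 2b = 4 and a = 0 → (0, 2)

Vertices: (0, 0), (4, 0), (0, 2)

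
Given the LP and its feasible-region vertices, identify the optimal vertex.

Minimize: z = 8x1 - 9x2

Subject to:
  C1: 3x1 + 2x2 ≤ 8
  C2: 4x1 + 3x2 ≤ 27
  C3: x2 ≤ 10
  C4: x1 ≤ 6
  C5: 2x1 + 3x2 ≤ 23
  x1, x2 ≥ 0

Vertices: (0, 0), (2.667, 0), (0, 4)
Evaluating z = 8x1 - 9x2 at each vertex:
  (0, 0): z = 0
  (2.667, 0): z = 21.33
  (0, 4): z = -36

The smallest value is z = -36, attained at (0, 4).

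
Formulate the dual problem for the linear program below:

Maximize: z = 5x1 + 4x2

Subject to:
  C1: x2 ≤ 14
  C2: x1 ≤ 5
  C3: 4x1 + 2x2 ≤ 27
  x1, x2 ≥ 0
Minimize: z = 14y1 + 5y2 + 27y3

Subject to:
  C1: -y2 - 4y3 ≤ -5
  C2: -y1 - 2y3 ≤ -4
  y1, y2, y3 ≥ 0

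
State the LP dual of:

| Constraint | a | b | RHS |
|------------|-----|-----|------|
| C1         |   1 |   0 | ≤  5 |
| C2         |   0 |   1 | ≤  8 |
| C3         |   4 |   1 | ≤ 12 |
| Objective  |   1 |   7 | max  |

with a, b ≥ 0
Minimize: z = 5y1 + 8y2 + 12y3

Subject to:
  C1: -y1 - 4y3 ≤ -1
  C2: -y2 - y3 ≤ -7
  y1, y2, y3 ≥ 0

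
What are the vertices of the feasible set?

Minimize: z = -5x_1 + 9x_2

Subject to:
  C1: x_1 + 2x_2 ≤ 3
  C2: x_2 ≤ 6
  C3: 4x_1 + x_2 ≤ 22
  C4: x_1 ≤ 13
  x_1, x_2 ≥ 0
Each vertex is the intersection of two constraint boundaries that also satisfies all remaining constraints:
  x_1 = 0 and x_2 = 0 → (0, 0)
  x_1 + 2x_2 = 3 and x_2 = 0 → (3, 0)
  x_1 + 2x_2 = 3 and x_1 = 0 → (0, 1.5)

Vertices: (0, 0), (3, 0), (0, 1.5)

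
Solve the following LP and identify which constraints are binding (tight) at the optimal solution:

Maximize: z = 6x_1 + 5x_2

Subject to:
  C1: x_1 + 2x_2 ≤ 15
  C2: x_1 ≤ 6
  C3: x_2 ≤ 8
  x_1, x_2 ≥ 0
Optimal: x_1 = 6, x_2 = 4.5
Slack at optimum:
  C1: slack = 0 (binding)
  C2: slack = 0 (binding)
  C3: slack = 3.5
  x_1 ≥ 0: x_1 = 6
  x_2 ≥ 0: x_2 = 4.5
Binding constraints: C1, C2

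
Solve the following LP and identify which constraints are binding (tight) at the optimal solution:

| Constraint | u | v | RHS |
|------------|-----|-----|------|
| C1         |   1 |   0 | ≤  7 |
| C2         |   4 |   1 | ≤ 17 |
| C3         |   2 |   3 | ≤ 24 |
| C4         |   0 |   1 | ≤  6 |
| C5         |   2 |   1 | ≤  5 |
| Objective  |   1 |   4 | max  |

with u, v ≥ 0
Optimal: u = 0, v = 5
Slack at optimum:
  C1: slack = 7
  C2: slack = 12
  C3: slack = 9
  C4: slack = 1
  C5: slack = 0 (binding)
  u ≥ 0: u = 0 (binding)
  v ≥ 0: v = 5
Binding constraints: C5, u ≥ 0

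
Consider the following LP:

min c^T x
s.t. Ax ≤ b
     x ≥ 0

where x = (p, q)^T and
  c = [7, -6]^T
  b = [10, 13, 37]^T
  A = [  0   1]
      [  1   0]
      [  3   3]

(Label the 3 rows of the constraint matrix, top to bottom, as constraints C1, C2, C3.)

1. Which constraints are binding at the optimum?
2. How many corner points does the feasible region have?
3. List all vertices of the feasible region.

1. C1, p ≥ 0
2. 4
3. (0, 0), (12.33, 0), (2.333, 10), (0, 10)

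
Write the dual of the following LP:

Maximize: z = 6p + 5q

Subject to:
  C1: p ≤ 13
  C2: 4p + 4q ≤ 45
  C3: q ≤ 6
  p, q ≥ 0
Minimize: z = 13y1 + 45y2 + 6y3

Subject to:
  C1: -y1 - 4y2 ≤ -6
  C2: -4y2 - y3 ≤ -5
  y1, y2, y3 ≥ 0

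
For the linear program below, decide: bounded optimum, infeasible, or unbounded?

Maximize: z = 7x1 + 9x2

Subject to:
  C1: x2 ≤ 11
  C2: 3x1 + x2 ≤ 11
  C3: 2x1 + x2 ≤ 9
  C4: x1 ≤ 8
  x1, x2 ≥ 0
The point (0, 9) satisfies every constraint, so the LP is feasible; the constraints give x1 ≤ 8 and x2 ≤ 11, which with x1, x2 ≥ 0 keep the feasible region inside a bounded box. A feasible, bounded LP attains a finite optimum at a vertex.

Evaluating z = 7x1 + 9x2 at each vertex:
  (0, 0): z = 0
  (3.667, 0): z = 25.67
  (2, 5): z = 59
  (0, 9): z = 81

The LP has an optimal solution: (0, 9) with z = 81.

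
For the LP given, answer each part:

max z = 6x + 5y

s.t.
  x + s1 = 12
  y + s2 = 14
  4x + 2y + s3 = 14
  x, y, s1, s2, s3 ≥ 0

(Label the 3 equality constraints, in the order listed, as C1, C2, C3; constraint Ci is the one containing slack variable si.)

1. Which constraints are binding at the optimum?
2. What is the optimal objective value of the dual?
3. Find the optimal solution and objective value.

1. C3, x ≥ 0
2. 35 (by strong duality, equal to the primal optimum)
3. x = 0, y = 7, z = 35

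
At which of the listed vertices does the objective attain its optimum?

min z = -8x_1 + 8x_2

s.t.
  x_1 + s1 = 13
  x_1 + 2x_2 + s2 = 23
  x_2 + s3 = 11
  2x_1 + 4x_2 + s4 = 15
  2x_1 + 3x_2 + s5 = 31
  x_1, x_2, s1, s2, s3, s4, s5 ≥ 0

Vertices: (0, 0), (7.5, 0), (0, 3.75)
Evaluating z = -8x_1 + 8x_2 at each vertex:
  (0, 0): z = 0
  (7.5, 0): z = -60
  (0, 3.75): z = 30

The smallest value is z = -60, attained at (7.5, 0).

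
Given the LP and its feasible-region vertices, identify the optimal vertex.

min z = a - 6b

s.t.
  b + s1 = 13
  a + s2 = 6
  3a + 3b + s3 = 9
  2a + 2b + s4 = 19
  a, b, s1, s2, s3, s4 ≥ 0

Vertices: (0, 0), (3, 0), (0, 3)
Evaluating z = a - 6b at each vertex:
  (0, 0): z = 0
  (3, 0): z = 3
  (0, 3): z = -18

The smallest value is z = -18, attained at (0, 3).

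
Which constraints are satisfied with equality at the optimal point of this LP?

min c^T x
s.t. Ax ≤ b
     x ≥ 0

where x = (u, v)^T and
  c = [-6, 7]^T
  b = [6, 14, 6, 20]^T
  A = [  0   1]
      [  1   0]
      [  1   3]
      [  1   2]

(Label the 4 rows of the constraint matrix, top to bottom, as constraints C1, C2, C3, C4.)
Optimal: u = 6, v = 0
Slack at optimum:
  C1: slack = 6
  C2: slack = 8
  C3: slack = 0 (binding)
  C4: slack = 14
  u ≥ 0: u = 6
  v ≥ 0: v = 0 (binding)
Binding constraints: C3, v ≥ 0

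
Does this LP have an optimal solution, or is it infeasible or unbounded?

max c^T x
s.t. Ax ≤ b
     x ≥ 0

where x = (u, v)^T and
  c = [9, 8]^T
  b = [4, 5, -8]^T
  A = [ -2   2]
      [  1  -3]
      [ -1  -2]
Feasible point: (2, 3) satisfies every constraint, so the LP is feasible.
Direction d = (1, 1): for each constraint row a, a·d ≤ 0 —
  (-2)(1) + (2)(1) = 0 ≤ 0
  (1)(1) + (-3)(1) = -2 ≤ 0
  (-1)(1) + (-2)(1) = -3 ≤ 0
and d ≥ 0, so (2, 3) + t·d stays feasible for every t ≥ 0. Along this ray z = 9u + 8v changes by 17 per unit t, so z → +∞.

Unbounded — the objective can increase without bound over the feasible region.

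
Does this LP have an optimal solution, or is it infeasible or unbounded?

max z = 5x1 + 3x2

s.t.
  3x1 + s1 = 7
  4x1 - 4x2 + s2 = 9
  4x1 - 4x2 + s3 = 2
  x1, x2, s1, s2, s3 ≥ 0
Feasible point: (0, 0) satisfies every constraint, so the LP is feasible.
Direction d = (0, 1): for each constraint row a, a·d ≤ 0 —
  (3)(0) + (0)(1) = 0 ≤ 0
  (4)(0) + (-4)(1) = -4 ≤ 0
  (4)(0) + (-4)(1) = -4 ≤ 0
and d ≥ 0, so (0, 0) + t·d stays feasible for every t ≥ 0. Along this ray z = 5x1 + 3x2 changes by 3 per unit t, so z → +∞.

The LP is unbounded; z can be made arbitrarily large.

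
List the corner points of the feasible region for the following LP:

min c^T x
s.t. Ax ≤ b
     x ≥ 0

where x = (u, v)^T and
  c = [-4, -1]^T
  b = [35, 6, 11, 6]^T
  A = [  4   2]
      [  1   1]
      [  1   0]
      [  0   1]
Each vertex is the intersection of two constraint boundaries that also satisfies all remaining constraints:
  u = 0 and v = 0 → (0, 0)
  u + v = 6 and v = 0 → (6, 0)
  u + v = 6 and v = 6 → (0, 6)

Vertices: (0, 0), (6, 0), (0, 6)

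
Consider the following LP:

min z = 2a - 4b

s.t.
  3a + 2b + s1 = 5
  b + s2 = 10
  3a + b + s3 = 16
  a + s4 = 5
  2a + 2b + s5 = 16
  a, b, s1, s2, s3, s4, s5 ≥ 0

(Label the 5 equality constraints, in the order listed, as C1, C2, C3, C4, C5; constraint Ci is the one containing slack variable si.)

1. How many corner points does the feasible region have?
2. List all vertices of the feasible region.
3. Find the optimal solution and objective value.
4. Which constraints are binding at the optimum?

1. 3
2. (0, 0), (1.667, 0), (0, 2.5)
3. a = 0, b = 2.5, z = -10
4. C1, a ≥ 0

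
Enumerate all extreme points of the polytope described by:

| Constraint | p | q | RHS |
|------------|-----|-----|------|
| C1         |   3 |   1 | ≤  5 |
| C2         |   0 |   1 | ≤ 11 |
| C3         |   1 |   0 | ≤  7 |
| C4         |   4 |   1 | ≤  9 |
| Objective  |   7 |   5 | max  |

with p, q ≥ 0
Each vertex is the intersection of two constraint boundaries that also satisfies all remaining constraints:
  p = 0 and q = 0 → (0, 0)
  3p + q = 5 and q = 0 → (1.667, 0)
  3p + q = 5 and p = 0 → (0, 5)

Vertices: (0, 0), (1.667, 0), (0, 5)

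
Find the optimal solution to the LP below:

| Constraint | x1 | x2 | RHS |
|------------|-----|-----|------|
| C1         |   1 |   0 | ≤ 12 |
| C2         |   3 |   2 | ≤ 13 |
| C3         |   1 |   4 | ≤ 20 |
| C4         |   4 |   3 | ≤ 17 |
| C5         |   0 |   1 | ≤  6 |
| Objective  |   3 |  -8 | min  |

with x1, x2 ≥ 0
Each vertex is the intersection of two constraint boundaries that also satisfies all remaining constraints:
  x1 = 0 and x2 = 0 → (0, 0)
  4x1 + 3x2 = 17 and x2 = 0 → (4.25, 0)
  x1 + 4x2 = 20 and 4x1 + 3x2 = 17 → (0.6154, 4.846)
  x1 + 4x2 = 20 and x1 = 0 → (0, 5)

Evaluating z = 3x1 - 8x2 at each vertex:
  (0, 0): z = 0
  (4.25, 0): z = 12.75
  (0.6154, 4.846): z = -36.92
  (0, 5): z = -40

The minimum is at (0, 5) with z = -40.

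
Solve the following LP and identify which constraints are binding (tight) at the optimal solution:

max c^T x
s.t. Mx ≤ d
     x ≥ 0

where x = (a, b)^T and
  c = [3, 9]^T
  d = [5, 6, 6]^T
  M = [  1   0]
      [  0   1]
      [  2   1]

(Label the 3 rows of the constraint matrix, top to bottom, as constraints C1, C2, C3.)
Optimal: a = 0, b = 6
Slack at optimum:
  C1: slack = 5
  C2: slack = 0 (binding)
  C3: slack = 0 (binding)
  a ≥ 0: a = 0 (binding)
  b ≥ 0: b = 6
Binding constraints: C2, C3, a ≥ 0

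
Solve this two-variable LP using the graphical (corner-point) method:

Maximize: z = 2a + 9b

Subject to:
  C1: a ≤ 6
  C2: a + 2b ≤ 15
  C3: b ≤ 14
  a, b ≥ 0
Each vertex is the intersection of two constraint boundaries that also satisfies all remaining constraints:
  a = 0 and b = 0 → (0, 0)
  a = 6 and b = 0 → (6, 0)
  a = 6 and a + 2b = 15 → (6, 4.5)
  a + 2b = 15 and a = 0 → (0, 7.5)

Evaluating z = 2a + 9b at each vertex:
  (0, 0): z = 0
  (6, 0): z = 12
  (6, 4.5): z = 52.5
  (0, 7.5): z = 67.5

The maximum is at (0, 7.5) with z = 67.5.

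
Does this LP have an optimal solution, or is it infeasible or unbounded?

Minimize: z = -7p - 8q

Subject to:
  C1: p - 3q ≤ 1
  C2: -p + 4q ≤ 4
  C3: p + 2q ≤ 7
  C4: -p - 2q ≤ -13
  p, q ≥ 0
C3 requires p + 2q ≤ 7, while C4 (-p - 2q ≤ -13) is equivalent to p + 2q ≥ 13. Together they would need 13 ≤ p + 2q ≤ 7, which is impossible since 13 > 7. No point satisfies all constraints.

Infeasible — the constraint set is empty.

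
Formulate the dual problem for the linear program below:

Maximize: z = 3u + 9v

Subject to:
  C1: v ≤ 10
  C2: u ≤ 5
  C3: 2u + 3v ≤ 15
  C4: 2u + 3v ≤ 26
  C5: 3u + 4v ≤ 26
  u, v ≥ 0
Minimize: z = 10y1 + 5y2 + 15y3 + 26y4 + 26y5

Subject to:
  C1: -y2 - 2y3 - 2y4 - 3y5 ≤ -3
  C2: -y1 - 3y3 - 3y4 - 4y5 ≤ -9
  y1, y2, y3, y4, y5 ≥ 0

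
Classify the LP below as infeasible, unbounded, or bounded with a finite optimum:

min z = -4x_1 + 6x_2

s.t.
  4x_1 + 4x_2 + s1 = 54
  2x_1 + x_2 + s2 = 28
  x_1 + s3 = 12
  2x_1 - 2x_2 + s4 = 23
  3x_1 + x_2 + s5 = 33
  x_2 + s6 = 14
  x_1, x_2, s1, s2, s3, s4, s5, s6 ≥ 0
The point (11, 0) satisfies every constraint, so the LP is feasible; the constraints give x_1 ≤ 12 and x_2 ≤ 14, which with x_1, x_2 ≥ 0 keep the feasible region inside a bounded box. A feasible, bounded LP attains a finite optimum at a vertex.

Evaluating z = -4x_1 + 6x_2 at each vertex:
  (0, 0): z = 0
  (11, 0): z = -44
  (9.75, 3.75): z = -16.5
  (0, 13.5): z = 81

The LP has an optimal solution: (11, 0) with z = -44.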